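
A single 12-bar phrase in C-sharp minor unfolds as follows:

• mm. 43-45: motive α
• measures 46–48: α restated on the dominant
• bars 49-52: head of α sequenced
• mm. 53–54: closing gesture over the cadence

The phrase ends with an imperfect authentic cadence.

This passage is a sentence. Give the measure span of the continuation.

After the presentation (mm. 43-48), the continuation covers the fragmentation through the cadence: measures 49–54.

measures 49–54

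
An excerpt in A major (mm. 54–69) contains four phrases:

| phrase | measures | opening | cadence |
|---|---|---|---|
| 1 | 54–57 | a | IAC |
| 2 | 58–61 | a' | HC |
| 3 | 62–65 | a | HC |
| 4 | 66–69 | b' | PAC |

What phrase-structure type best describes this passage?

Four phrases in two halves: the first half (mm. 54–61) ends with a half cadence, the second (mm. 62-69) with a perfect authentic cadence — a large antecedent–consequent pair, i.e. a double period.
Phrase 3 begins with the same material as phrase 1, making it parallel.

parallel double period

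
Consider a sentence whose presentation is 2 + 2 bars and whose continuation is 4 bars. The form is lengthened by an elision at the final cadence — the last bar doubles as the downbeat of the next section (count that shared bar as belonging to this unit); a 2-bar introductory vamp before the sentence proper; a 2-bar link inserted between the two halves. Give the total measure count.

12 measures

Basic sentence: 2 + 2 + 4 = 8 bars.
8 (basic form) + 2 (introduction) + 2 (link) = 12.
The elision shares a bar with the next section but does not change this unit's count.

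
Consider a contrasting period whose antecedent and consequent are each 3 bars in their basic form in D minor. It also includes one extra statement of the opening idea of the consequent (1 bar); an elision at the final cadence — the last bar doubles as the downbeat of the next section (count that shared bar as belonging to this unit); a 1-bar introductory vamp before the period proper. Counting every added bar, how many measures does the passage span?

Basic contrasting period: 3 + 3 = 6 bars.
6 (basic form) + 1 (extra statement) + 1 (introduction) = 8.
The elision shares a bar with the next section but does not change this unit's count.

8 measures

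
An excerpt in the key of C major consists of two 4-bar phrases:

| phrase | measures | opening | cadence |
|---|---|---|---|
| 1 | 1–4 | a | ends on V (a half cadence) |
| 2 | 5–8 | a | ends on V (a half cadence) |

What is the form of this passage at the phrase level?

Both phrases have the same opening (a) and the same cadence (half cadence): the second is a restatement, not a consequent, so this is a repeated phrase rather than a period.

repeated phrase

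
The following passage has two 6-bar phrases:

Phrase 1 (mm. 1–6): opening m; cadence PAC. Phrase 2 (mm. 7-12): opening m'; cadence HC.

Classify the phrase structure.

phrase group

The second phrase closes with a half cadence, which is not stronger than the first phrase's perfect authentic cadence; without a weak→strong cadential pair there is no antecedent–consequent relationship, so this is a phrase group rather than a period.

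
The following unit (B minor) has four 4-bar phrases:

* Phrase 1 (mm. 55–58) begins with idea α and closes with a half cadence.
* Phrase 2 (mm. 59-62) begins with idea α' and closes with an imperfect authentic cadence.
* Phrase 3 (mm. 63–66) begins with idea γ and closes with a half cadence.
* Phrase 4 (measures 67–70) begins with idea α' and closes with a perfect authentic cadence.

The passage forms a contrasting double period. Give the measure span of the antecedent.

In a double period the four phrases pair into a large antecedent (phrases 1–2, ending imperfect authentic cadence) and a large consequent (phrases 3–4, ending perfect authentic cadence). The antecedent spans mm. 55–62.

measures 55–62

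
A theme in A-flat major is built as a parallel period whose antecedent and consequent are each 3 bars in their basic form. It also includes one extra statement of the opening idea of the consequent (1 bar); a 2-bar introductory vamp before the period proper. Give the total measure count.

9 measures

Basic parallel period: 3 + 3 = 6 bars.
6 (basic form) + 1 (extra statement) + 2 (introduction) = 9.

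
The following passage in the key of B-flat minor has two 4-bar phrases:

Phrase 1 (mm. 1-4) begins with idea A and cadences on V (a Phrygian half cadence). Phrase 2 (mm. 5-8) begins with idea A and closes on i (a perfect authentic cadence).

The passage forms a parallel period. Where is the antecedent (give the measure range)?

measures 1–4

The antecedent is the phrase ending with the weaker cadence (Phrygian half cadence, phrase 1) and the consequent the one ending more conclusively (perfect authentic cadence, phrase 2); the antecedent is mm. 1–4.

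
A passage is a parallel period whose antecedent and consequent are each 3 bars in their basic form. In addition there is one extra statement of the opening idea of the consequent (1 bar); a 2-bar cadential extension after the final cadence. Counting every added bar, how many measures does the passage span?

9 measures

Basic parallel period: 3 + 3 = 6 bars.
6 (basic form) + 1 (extra statement) + 2 (cadential extension) = 9.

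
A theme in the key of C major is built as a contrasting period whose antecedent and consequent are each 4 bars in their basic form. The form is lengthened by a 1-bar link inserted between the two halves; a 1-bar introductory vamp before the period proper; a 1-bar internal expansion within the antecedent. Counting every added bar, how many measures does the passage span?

Basic contrasting period: 4 + 4 = 8 bars.
8 (basic form) + 1 (link) + 1 (introduction) + 1 (internal expansion) = 11.

11 measures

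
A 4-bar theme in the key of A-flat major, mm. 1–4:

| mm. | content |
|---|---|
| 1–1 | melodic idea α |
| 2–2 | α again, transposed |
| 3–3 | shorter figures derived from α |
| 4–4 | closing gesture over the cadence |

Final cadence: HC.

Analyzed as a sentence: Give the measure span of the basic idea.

measures 1–1

The presentation of a sentence is the basic idea (m. 1) plus its repetition (bar 2); the basic idea is therefore bar 1.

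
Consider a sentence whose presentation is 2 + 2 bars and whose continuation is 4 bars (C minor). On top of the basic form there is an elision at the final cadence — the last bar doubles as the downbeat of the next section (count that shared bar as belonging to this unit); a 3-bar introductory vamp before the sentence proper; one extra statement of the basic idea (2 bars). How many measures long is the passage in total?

13 measures

Basic sentence: 2 + 2 + 4 = 8 bars.
8 (basic form) + 3 (introduction) + 2 (extra statement) = 13.
The elision shares a bar with the next section but does not change this unit's count.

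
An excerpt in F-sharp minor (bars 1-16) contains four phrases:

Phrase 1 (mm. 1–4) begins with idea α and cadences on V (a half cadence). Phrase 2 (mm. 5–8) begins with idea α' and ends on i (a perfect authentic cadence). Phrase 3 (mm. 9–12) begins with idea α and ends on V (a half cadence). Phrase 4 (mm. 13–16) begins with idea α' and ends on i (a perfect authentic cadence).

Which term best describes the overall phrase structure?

The cadence pattern HC–PAC–HC–PAC is weak–strong twice, and phrases 3–4 restate phrases 1–2: a period heard twice, not a double period (which would end weakly at phrase 2).

repeated period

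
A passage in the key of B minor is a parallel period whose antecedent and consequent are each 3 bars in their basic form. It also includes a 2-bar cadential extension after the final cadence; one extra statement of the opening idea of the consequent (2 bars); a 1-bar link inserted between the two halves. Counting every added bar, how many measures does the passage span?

Basic parallel period: 3 + 3 = 6 bars.
6 (basic form) + 2 (cadential extension) + 2 (extra statement) + 1 (link) = 11.

11 measures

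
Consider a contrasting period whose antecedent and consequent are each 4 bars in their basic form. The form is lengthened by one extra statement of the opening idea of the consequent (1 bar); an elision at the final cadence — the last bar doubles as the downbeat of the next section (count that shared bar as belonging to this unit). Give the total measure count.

9 measures

Basic contrasting period: 4 + 4 = 8 bars.
8 (basic form) + 1 (extra statement) = 9.
The elision shares a bar with the next section but does not change this unit's count.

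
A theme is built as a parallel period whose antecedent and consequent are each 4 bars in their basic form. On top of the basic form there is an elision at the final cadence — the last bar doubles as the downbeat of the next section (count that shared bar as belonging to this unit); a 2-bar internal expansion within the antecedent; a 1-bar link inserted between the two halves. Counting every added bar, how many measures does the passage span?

11 measures

Basic parallel period: 4 + 4 = 8 bars.
8 (basic form) + 2 (internal expansion) + 1 (link) = 11.
The elision shares a bar with the next section but does not change this unit's count.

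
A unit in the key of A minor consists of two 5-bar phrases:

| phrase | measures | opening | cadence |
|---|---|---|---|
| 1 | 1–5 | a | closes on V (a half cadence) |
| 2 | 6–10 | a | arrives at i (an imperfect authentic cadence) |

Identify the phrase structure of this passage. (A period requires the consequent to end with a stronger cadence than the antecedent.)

parallel period

Phrase 1 ends with a half cadence (weaker) and phrase 2 with an imperfect authentic cadence (stronger): antecedent + consequent = a period.
The two phrases open with the same material (a / a), so the period is parallel.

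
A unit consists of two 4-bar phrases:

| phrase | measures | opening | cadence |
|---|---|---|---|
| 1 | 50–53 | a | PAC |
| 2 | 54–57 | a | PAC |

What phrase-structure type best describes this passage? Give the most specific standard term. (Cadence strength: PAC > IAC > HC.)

Both phrases have the same opening (a) and the same cadence (perfect authentic cadence): the second is a restatement, not a consequent, so this is a repeated phrase rather than a period.

repeated phrase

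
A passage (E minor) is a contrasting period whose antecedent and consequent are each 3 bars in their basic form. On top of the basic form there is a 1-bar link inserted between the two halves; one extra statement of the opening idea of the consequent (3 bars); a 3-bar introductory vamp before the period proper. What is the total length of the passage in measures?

Basic contrasting period: 3 + 3 = 6 bars.
6 (basic form) + 1 (link) + 3 (extra statement) + 3 (introduction) = 13.

13 measures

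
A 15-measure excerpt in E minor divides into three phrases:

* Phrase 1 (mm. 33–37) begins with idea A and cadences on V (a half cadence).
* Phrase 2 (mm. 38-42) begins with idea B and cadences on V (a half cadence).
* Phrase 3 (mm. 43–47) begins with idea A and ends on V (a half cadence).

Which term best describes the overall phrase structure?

The final phrase closes with a half cadence, which is not stronger than the preceding half cadence; the 3 phrases lack an overall antecedent–consequent design and so form a phrase group.

phrase group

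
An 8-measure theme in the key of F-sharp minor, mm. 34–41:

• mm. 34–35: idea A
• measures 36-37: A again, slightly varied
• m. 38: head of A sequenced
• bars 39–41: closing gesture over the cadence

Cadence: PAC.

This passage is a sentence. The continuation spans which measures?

measures 38–41

After the presentation (bars 34–37), the continuation covers the fragmentation through the cadence: mm. 38-41.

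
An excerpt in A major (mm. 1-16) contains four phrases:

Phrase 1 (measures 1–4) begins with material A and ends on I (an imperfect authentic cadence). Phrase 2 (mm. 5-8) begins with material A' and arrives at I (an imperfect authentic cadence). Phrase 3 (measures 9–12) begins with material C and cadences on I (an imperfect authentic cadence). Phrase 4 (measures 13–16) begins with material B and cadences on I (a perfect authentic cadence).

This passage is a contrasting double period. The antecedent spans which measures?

measures 1–8

In a double period the four phrases pair into a large antecedent (phrases 1–2, ending imperfect authentic cadence) and a large consequent (phrases 3–4, ending perfect authentic cadence). The antecedent spans mm. 1–8.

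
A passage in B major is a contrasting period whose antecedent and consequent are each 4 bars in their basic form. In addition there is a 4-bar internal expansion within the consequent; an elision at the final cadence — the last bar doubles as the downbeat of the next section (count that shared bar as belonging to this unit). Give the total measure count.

Basic contrasting period: 4 + 4 = 8 bars.
8 (basic form) + 4 (internal expansion) = 12.
The elision shares a bar with the next section but does not change this unit's count.

12 measures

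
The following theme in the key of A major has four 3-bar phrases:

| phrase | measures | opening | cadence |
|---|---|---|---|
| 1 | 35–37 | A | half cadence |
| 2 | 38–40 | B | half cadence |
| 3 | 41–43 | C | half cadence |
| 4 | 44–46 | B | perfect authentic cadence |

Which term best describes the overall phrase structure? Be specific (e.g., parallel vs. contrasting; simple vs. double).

Four phrases in two halves: the first half (measures 35-40) ends with a half cadence, the second (measures 41-46) with a perfect authentic cadence — a large antecedent–consequent pair, i.e. a double period.
Phrase 3 begins with different material from phrase 1, making it contrasting.

contrasting double period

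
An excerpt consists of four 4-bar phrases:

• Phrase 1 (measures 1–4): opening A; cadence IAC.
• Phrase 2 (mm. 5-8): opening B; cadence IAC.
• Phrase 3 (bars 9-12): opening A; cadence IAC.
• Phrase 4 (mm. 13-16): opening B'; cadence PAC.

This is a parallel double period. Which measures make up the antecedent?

measures 1–8

In a double period the first pair of phrases (ending imperfect authentic cadence) is the large antecedent and the second pair (ending perfect authentic cadence) is the large consequent; the antecedent is measures 1–8.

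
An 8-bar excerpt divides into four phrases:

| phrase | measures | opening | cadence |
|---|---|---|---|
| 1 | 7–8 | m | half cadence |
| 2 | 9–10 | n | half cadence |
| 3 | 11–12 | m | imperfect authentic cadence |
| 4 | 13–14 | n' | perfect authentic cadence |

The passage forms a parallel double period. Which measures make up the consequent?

In a double period the first pair of phrases (ending half cadence) is the large antecedent and the second pair (ending perfect authentic cadence) is the large consequent; the consequent is measures 11–14.

measures 11–14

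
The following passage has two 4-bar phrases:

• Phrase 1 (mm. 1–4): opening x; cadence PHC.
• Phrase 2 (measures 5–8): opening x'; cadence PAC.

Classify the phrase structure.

parallel period

Phrase 1 ends with a Phrygian half cadence (weaker) and phrase 2 with a perfect authentic cadence (stronger): antecedent + consequent = a period.
The two phrases open with the same material (x / x'), so the period is parallel.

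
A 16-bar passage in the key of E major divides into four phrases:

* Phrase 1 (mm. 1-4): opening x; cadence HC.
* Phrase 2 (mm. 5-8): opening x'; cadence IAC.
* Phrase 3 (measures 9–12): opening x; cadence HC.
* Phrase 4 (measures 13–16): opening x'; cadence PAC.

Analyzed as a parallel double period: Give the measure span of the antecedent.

measures 1–8

In a double period the four phrases pair into a large antecedent (phrases 1–2, ending imperfect authentic cadence) and a large consequent (phrases 3–4, ending perfect authentic cadence). The antecedent spans bars 1-8.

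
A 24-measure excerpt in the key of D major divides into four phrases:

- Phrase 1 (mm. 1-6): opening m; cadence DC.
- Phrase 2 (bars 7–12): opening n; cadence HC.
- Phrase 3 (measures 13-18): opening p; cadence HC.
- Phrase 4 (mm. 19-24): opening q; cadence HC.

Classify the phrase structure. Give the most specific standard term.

phrase group

Phrase 4 ends with a half cadence, no stronger than phrase 2's half cadence, so the four phrases do not form a double period; nor do phrases 3–4 duplicate 1–2, so it is not a repeated period. With no phrase reaching a conclusive cadence, the passage is a phrase group.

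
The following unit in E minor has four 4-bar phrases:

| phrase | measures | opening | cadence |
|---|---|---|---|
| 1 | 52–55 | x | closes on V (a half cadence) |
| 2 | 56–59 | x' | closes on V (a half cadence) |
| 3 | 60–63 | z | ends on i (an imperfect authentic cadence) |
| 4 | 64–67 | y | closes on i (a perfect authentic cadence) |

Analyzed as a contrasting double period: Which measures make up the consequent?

In a double period the four phrases pair into a large antecedent (phrases 1–2, ending half cadence) and a large consequent (phrases 3–4, ending perfect authentic cadence). The consequent spans mm. 60–67.

measures 60–67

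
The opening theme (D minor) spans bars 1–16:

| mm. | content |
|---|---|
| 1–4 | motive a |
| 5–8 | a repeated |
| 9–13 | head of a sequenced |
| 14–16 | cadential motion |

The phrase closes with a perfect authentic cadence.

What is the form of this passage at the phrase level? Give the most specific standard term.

Basic idea (measures 1–4) + its repetition (measures 5-8) form the presentation; fragmentation and cadence (mm. 9–16) form the continuation — the 16-bar whole is a sentence.

sentence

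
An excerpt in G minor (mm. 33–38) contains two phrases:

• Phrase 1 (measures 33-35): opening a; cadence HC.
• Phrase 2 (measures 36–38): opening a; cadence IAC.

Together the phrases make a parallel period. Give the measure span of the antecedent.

The phrase ending with the weaker cadence (half cadence) is the antecedent; the one ending more conclusively (imperfect authentic cadence) is the consequent. The antecedent is measures 33–35.

measures 33–35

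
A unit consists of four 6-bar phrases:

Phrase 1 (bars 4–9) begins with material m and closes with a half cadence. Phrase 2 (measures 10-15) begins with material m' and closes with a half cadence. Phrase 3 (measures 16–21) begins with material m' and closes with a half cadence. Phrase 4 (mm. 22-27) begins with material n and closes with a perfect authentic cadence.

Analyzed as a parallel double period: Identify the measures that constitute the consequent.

In a double period the four phrases pair into a large antecedent (phrases 1–2, ending half cadence) and a large consequent (phrases 3–4, ending perfect authentic cadence). The consequent spans bars 16–27.

measures 16–27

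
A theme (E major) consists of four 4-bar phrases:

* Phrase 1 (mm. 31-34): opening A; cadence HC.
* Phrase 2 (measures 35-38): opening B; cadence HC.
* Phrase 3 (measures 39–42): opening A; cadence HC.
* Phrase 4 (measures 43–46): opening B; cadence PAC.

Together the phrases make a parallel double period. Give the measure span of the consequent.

In a double period the first pair of phrases (ending half cadence) is the large antecedent and the second pair (ending perfect authentic cadence) is the large consequent; the consequent is measures 39–46.

measures 39–46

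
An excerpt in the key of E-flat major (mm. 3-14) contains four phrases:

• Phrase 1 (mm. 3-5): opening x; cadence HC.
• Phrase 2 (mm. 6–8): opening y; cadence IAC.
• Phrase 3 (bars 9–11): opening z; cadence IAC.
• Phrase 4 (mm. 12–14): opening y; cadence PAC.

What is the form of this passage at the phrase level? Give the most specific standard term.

Four phrases in two halves: the first half (mm. 3–8) ends with an imperfect authentic cadence, the second (mm. 9–14) with a perfect authentic cadence — a large antecedent–consequent pair, i.e. a double period.
Phrase 3 begins with different material from phrase 1, making it contrasting.

contrasting double period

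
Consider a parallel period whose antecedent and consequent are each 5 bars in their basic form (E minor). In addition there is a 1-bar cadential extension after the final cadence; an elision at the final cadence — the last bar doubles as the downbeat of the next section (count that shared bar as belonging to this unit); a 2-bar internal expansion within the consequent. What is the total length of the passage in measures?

Basic parallel period: 5 + 5 = 10 bars.
10 (basic form) + 1 (cadential extension) + 2 (internal expansion) = 13.
The elision shares a bar with the next section but does not change this unit's count.

13 measures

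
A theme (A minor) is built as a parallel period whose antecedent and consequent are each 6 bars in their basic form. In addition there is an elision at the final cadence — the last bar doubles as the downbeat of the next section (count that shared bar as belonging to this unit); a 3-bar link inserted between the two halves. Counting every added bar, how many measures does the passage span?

Basic parallel period: 6 + 6 = 12 bars.
12 (basic form) + 3 (link) = 15.
The elision shares a bar with the next section but does not change this unit's count.

15 measures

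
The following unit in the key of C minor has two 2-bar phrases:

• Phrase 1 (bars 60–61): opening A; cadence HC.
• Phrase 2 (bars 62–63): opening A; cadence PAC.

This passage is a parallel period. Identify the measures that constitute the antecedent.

measures 60–61

The antecedent is the phrase ending with the weaker cadence (half cadence, phrase 1) and the consequent the one ending more conclusively (perfect authentic cadence, phrase 2); the antecedent is mm. 60–61.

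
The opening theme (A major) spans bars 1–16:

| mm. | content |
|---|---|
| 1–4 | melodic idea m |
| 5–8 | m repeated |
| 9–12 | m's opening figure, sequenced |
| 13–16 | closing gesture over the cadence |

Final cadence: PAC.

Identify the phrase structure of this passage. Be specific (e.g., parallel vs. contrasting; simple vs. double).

sentence

Basic idea (mm. 1–4) + its repetition (measures 5–8) form the presentation; fragmentation and cadence (measures 9–16) form the continuation — the 16-bar whole is a sentence.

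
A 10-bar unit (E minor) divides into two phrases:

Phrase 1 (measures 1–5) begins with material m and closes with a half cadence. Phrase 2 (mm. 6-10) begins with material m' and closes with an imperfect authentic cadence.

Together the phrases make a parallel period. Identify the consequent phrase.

The phrase ending with the weaker cadence (half cadence) is the antecedent; the one ending more conclusively (imperfect authentic cadence) is the consequent. The consequent is phrase 2.

phrase 2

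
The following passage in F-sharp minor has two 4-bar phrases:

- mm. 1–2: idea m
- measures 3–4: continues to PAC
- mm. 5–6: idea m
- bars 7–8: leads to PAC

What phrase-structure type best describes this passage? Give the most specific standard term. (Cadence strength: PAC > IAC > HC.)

Both phrases have the same opening (m) and the same cadence (perfect authentic cadence): the second is a restatement, not a consequent, so this is a repeated phrase rather than a period.

repeated phrase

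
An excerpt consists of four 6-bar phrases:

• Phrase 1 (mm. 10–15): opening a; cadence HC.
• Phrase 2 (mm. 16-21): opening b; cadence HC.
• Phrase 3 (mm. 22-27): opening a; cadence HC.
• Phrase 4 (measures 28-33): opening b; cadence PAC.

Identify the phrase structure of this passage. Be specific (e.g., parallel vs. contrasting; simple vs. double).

parallel double period

Four phrases in two halves: the first half (mm. 10-21) ends with a half cadence, the second (mm. 22–33) with a perfect authentic cadence — a large antecedent–consequent pair, i.e. a double period.
Phrase 3 begins with the same material as phrase 1, making it parallel.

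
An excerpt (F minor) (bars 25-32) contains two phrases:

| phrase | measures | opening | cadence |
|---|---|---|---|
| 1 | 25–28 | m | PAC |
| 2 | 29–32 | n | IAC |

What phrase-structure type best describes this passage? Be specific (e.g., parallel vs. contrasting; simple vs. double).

phrase group

The second phrase closes with an imperfect authentic cadence, which is not stronger than the first phrase's perfect authentic cadence; without a weak→strong cadential pair there is no antecedent–consequent relationship, so this is a phrase group rather than a period.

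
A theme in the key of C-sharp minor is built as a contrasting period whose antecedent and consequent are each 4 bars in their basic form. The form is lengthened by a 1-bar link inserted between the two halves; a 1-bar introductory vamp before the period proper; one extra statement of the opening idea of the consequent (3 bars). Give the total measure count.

Basic contrasting period: 4 + 4 = 8 bars.
8 (basic form) + 1 (link) + 1 (introduction) + 3 (extra statement) = 13.

13 measures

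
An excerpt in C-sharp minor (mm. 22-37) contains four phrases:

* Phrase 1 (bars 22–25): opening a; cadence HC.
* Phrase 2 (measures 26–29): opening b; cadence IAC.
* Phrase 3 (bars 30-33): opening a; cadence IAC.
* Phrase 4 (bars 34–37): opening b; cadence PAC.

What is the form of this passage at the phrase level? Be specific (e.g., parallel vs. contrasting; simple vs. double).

parallel double period

Four phrases in two halves: the first half (measures 22–29) ends with an imperfect authentic cadence, the second (mm. 30-37) with a perfect authentic cadence — a large antecedent–consequent pair, i.e. a double period.
Phrase 3 begins with the same material as phrase 1, making it parallel.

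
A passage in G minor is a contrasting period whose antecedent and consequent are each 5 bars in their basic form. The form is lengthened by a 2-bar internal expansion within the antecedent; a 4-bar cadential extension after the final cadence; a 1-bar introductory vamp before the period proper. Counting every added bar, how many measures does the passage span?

17 measures

Basic contrasting period: 5 + 5 = 10 bars.
10 (basic form) + 2 (internal expansion) + 4 (cadential extension) + 1 (introduction) = 17.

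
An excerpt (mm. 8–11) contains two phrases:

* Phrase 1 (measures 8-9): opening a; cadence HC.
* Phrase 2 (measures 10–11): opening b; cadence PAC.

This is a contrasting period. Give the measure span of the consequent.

The phrase ending with the weaker cadence (half cadence) is the antecedent; the one ending more conclusively (perfect authentic cadence) is the consequent. The consequent is measures 10–11.

measures 10–11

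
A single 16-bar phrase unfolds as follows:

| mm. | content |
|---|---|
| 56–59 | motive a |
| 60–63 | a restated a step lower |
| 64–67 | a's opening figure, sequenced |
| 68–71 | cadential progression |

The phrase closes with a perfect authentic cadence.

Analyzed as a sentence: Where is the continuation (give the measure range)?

After the presentation (bars 56-63), the continuation covers the fragmentation through the cadence: bars 64–71.

measures 64–71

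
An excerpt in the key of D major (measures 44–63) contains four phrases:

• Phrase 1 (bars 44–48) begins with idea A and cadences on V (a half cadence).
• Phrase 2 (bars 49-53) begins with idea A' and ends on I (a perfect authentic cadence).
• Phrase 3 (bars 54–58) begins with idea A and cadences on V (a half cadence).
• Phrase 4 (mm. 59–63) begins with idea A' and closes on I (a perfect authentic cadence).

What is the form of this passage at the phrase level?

repeated period

The cadence pattern HC–PAC–HC–PAC is weak–strong twice, and phrases 3–4 restate phrases 1–2: a period heard twice, not a double period (which would end weakly at phrase 2).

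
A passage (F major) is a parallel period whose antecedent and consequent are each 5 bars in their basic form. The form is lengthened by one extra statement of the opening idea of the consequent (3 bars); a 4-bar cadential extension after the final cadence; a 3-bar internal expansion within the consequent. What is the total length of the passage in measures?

Basic parallel period: 5 + 5 = 10 bars.
10 (basic form) + 3 (extra statement) + 4 (cadential extension) + 3 (internal expansion) = 20.

20 measures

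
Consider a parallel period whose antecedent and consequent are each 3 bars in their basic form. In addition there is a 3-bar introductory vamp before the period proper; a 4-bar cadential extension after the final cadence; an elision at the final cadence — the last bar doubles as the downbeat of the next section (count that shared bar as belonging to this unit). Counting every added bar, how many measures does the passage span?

Basic parallel period: 3 + 3 = 6 bars.
6 (basic form) + 3 (introduction) + 4 (cadential extension) = 13.
The elision shares a bar with the next section but does not change this unit's count.

13 measures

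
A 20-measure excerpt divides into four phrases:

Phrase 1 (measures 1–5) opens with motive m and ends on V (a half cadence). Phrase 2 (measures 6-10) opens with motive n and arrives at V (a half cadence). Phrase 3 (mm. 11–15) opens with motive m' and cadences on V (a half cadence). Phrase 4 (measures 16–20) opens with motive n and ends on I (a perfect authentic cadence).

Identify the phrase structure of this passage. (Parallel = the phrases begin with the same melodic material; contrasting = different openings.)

parallel double period

Four phrases in two halves: the first half (mm. 1–10) ends with a half cadence, the second (bars 11–20) with a perfect authentic cadence — a large antecedent–consequent pair, i.e. a double period.
Phrase 3 begins with the same material as phrase 1, making it parallel.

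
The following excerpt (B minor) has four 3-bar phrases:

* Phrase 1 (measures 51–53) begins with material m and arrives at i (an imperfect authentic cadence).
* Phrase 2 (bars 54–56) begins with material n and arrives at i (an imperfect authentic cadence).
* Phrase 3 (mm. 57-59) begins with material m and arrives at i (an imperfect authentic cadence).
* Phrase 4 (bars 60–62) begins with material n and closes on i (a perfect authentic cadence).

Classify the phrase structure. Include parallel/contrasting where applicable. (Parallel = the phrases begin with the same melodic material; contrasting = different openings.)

parallel double period

Four phrases in two halves: the first half (bars 51–56) ends with an imperfect authentic cadence, the second (bars 57-62) with a perfect authentic cadence — a large antecedent–consequent pair, i.e. a double period.
Phrase 3 begins with the same material as phrase 1, making it parallel.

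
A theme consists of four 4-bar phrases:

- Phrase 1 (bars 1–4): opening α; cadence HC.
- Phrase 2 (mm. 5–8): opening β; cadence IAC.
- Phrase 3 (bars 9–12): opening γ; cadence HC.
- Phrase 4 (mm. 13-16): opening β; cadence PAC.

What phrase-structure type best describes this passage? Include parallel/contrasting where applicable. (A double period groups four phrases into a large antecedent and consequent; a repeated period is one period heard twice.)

contrasting double period

Four phrases in two halves: the first half (mm. 1–8) ends with an imperfect authentic cadence, the second (measures 9–16) with a perfect authentic cadence — a large antecedent–consequent pair, i.e. a double period.
Phrase 3 begins with different material from phrase 1, making it contrasting.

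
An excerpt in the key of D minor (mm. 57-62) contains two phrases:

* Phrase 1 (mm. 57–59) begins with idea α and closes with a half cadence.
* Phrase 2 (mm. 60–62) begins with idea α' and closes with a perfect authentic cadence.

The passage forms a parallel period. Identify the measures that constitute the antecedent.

The antecedent is the phrase ending with the weaker cadence (half cadence, phrase 1) and the consequent the one ending more conclusively (perfect authentic cadence, phrase 2); the antecedent is measures 57–59.

measures 57–59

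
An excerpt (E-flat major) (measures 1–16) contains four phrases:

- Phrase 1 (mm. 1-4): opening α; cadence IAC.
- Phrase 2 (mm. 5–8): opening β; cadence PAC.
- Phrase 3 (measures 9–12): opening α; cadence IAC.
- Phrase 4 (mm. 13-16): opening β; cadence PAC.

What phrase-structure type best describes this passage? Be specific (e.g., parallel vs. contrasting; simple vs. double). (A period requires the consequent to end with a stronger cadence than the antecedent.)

repeated period

The cadence pattern IAC–PAC–IAC–PAC is weak–strong twice, and phrases 3–4 restate phrases 1–2: a period heard twice, not a double period (which would end weakly at phrase 2).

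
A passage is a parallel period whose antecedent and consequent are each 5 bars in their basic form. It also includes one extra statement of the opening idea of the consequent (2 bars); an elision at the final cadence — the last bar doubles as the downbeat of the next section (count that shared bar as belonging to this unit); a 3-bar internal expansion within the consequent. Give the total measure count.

15 measures

Basic parallel period: 5 + 5 = 10 bars.
10 (basic form) + 2 (extra statement) + 3 (internal expansion) = 15.
The elision shares a bar with the next section but does not change this unit's count.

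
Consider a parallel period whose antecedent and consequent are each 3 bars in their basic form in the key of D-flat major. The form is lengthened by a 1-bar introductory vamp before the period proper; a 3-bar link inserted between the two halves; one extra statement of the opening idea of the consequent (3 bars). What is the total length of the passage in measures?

13 measures

Basic parallel period: 3 + 3 = 6 bars.
6 (basic form) + 1 (introduction) + 3 (link) + 3 (extra statement) = 13.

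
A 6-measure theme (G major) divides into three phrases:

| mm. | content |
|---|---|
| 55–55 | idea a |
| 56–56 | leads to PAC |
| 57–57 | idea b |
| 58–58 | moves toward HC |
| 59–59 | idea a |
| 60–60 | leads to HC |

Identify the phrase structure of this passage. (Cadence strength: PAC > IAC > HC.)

The final phrase closes with a half cadence, which is not stronger than the preceding half cadence; the 3 phrases lack an overall antecedent–consequent design and so form a phrase group.

phrase group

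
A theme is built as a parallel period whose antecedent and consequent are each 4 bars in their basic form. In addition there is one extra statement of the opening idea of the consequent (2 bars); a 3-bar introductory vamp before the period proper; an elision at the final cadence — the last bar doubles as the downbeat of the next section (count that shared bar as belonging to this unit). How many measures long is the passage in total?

Basic parallel period: 4 + 4 = 8 bars.
8 (basic form) + 2 (extra statement) + 3 (introduction) = 13.
The elision shares a bar with the next section but does not change this unit's count.

13 measures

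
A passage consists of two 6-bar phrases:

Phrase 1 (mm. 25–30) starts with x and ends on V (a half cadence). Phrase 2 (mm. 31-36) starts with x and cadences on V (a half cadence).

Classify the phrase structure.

Both phrases have the same opening (x) and the same cadence (half cadence): the second is a restatement, not a consequent, so this is a repeated phrase rather than a period.

repeated phrase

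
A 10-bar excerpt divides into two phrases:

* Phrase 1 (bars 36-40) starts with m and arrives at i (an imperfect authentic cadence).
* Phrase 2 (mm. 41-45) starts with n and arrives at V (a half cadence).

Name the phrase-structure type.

phrase group

The second phrase closes with a half cadence, which is not stronger than the first phrase's imperfect authentic cadence; without a weak→strong cadential pair there is no antecedent–consequent relationship, so this is a phrase group rather than a period.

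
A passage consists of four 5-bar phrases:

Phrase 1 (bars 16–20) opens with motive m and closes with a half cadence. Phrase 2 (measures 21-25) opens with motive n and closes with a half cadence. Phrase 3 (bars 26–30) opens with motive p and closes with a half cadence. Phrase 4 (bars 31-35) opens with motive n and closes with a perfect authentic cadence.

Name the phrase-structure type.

Four phrases in two halves: the first half (mm. 16–25) ends with a half cadence, the second (measures 26–35) with a perfect authentic cadence — a large antecedent–consequent pair, i.e. a double period.
Phrase 3 begins with different material from phrase 1, making it contrasting.

contrasting double period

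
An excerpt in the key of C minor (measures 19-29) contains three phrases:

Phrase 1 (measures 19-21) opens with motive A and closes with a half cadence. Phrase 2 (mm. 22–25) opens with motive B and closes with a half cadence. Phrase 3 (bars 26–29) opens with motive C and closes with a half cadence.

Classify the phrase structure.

phrase group

The final phrase closes with a half cadence, which is not stronger than the preceding half cadence; the 3 phrases lack an overall antecedent–consequent design and so form a phrase group.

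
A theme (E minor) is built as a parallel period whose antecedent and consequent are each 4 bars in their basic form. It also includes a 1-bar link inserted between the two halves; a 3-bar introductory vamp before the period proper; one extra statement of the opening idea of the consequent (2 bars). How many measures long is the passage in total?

14 measures

Basic parallel period: 4 + 4 = 8 bars.
8 (basic form) + 1 (link) + 3 (introduction) + 2 (extra statement) = 14.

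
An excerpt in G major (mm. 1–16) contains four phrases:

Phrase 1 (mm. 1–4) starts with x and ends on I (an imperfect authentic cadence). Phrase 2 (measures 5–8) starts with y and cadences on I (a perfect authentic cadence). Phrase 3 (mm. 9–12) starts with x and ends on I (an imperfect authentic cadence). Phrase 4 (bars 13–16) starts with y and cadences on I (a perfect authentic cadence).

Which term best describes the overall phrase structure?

The cadence pattern IAC–PAC–IAC–PAC is weak–strong twice, and phrases 3–4 restate phrases 1–2: a period heard twice, not a double period (which would end weakly at phrase 2).

repeated period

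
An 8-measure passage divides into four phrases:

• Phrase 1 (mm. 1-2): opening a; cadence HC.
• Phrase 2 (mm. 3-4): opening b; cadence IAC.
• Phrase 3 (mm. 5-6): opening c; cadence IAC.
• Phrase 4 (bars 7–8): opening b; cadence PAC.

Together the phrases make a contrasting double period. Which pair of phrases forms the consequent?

In a double period the first pair of phrases (ending imperfect authentic cadence) is the large antecedent and the second pair (ending perfect authentic cadence) is the large consequent; the consequent is phrases 3 and 4.

phrases 3 and 4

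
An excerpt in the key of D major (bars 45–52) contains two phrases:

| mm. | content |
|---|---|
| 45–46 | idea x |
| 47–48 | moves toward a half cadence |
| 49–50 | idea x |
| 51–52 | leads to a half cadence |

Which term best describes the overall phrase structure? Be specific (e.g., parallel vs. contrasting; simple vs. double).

repeated phrase

Both phrases have the same opening (x) and the same cadence (half cadence): the second is a restatement, not a consequent, so this is a repeated phrase rather than a period.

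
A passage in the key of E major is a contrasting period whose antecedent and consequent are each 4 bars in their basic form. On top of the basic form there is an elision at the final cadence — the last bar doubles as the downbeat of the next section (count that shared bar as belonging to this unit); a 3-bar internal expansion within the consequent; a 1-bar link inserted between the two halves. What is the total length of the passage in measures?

12 measures

Basic contrasting period: 4 + 4 = 8 bars.
8 (basic form) + 3 (internal expansion) + 1 (link) = 12.
The elision shares a bar with the next section but does not change this unit's count.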